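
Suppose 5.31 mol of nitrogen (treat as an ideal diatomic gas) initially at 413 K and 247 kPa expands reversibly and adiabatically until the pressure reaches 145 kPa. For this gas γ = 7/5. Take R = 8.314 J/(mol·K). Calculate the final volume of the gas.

108 L

V₁ = nRT₁/P₁ = 5.31×8.314×413/247 = 73.8 L.
Adiabatic: T₂/T₁ = (P₂/P₁)^((γ−1)/γ) ⇒ T₂ = 413×(0.587)^0.286 = 355 K; V₂ = 108 L.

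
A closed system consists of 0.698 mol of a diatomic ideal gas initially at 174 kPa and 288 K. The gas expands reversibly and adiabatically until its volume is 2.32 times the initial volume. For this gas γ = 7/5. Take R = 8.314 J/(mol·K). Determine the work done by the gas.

1190 J

V₁ = nRT₁/P₁ = 0.698×8.314×288/174 = 9.61 L.
Adiabatic: TV^(γ−1) = const ⇒ T₂ = 288×(0.431)^0.400 = 206 K; PV^γ = const ⇒ P₂ = 53.6 kPa.
ΔU = nCvΔT = 0.698×20.8×(206−288) = -1190 J.
Q = 0 for an adiabatic process, so W = −ΔU = 1190 J.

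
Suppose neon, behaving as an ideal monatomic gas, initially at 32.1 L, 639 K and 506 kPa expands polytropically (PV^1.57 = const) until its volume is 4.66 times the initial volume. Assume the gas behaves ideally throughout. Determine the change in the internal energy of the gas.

n = P₁V₁/(RT₁) = 506×32.1/(8.314×639) = 3.06 mol.
Polytropic n=1.57: T₂ = T₁(V₁/V₂)^(n−1) = 639×(0.215)^0.57 = 266 K; P₂ = P₁(V₁/V₂)^n = 45.2 kPa.
For an ideal gas ΔU = nCvΔT with Cv = (3/2)R = 12.5 J/(mol·K).
ΔU = 3.06×12.5×(266−639) = -14200 J.

-14200 J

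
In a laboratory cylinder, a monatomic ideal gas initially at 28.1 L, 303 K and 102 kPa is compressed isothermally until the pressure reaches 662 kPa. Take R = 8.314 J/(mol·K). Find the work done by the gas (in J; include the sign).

n = P₁V₁/(RT₁) = 102×28.1/(8.314×303) = 1.14 mol.
Isothermal: T stays 303 K; PV = const ⇒ V₂ = 4.33 L, P₂ = 662 kPa.
W = nRT ln(V₂/V₁) = 1.14×8.314×303×ln(0.154) = -5360 J.

-5360 J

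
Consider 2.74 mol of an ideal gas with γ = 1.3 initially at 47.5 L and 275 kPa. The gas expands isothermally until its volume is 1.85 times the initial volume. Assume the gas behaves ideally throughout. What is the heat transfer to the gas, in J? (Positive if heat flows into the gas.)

T₁ = P₁V₁/(nR) = 275×47.5/(2.74×8.314) = 573 K.
Isothermal: T stays 573 K; PV = const ⇒ V₂ = 87.9 L, P₂ = 149 kPa.
ΔU = 0 (ideal gas, T constant).
W = nRT ln(V₂/V₁) = 2.74×8.314×573×ln(1.85) = 8040 J.
Q = ΔU + W = 8040 J.

8040 J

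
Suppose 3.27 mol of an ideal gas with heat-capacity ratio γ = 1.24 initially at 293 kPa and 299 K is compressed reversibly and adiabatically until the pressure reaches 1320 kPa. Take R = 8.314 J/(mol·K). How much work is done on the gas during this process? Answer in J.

11500 J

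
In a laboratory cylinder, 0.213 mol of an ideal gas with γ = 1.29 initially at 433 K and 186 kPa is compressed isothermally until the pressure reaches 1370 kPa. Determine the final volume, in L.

0.560 L

V₁ = nRT₁/P₁ = 0.213×8.314×433/186 = 4.12 L.
Isothermal: T stays 433 K; PV = const ⇒ V₂ = 0.560 L, P₂ = 1370 kPa.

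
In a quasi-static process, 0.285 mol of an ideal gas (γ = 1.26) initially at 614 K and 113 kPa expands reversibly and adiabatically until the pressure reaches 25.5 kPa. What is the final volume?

42.0 L

V₁ = nRT₁/P₁ = 0.285×8.314×614/113 = 12.9 L.
Adiabatic: T₂/T₁ = (P₂/P₁)^((γ−1)/γ) ⇒ T₂ = 614×(0.226)^0.206 = 452 K; V₂ = 42.0 L.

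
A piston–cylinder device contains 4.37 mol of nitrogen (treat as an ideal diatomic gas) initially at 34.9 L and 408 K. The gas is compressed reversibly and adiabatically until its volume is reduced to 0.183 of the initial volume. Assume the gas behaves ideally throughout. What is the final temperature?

P₁ = nRT₁/V₁ = 4.37×8.314×408/34.9 = 425 kPa.
Adiabatic: TV^(γ−1) = const ⇒ T₂ = 408×(5.46)^0.400 = 805 K; PV^γ = const ⇒ P₂ = 4580 kPa.

805 K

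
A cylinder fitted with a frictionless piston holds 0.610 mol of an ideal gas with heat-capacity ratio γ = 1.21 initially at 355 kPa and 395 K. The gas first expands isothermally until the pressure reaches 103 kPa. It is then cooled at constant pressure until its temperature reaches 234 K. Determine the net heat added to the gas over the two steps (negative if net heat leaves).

V₁ = nRT₁/P₁ = 0.610×8.314×395/355 = 5.64 L.
Step 1 — Isothermal: T stays 395 K; PV = const ⇒ V₂ = 19.4 L, P₂ = 103 kPa.
ΔU = 0 (ideal gas, T constant).
W = nRT ln(V₂/V₁) = 0.610×8.314×395×ln(3.45) = 2480 J.
Q = ΔU + W = 2480 J.
State after step 1: P = 103 kPa, V = 19.4 L, T = 395 K.
Step 2 — Isobaric: P stays 103 kPa; V/T = const ⇒ T₂ = 234 K, V₂ = 11.5 L.
W = PΔV = 103×(11.5−19.4) kPa·L = -817 J.
ΔU = nCvΔT = 0.610×39.6×(234−395) = -3890 J.
Q = ΔU + W = nCpΔT = -4700 J.
Net over both steps: W = 1660 J, Q = -2230 J, ΔU = -3890 J.

-2230 J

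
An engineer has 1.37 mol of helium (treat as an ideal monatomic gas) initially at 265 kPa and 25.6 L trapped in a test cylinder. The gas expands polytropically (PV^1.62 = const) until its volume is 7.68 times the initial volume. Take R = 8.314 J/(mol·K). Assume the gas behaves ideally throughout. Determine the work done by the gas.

7850 J

T₁ = P₁V₁/(nR) = 265×25.6/(1.37×8.314) = 596 K.
Polytropic n=1.62: T₂ = T₁(V₁/V₂)^(n−1) = 596×(0.130)^0.62 = 168 K; P₂ = P₁(V₁/V₂)^n = 9.75 kPa.
W = (P₁V₁−P₂V₂)/(n−1) = (265×25.6−9.75×197)/0.62 = 7850 J.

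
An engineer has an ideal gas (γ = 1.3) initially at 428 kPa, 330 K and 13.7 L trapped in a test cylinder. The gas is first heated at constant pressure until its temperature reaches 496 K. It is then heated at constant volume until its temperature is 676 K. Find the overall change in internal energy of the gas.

n = P₁V₁/(RT₁) = 428×13.7/(8.314×330) = 2.14 mol.
Step 1 — Isobaric: P stays 428 kPa; V/T = const ⇒ T₂ = 496 K, V₂ = 20.6 L.
W = PΔV = 428×(20.6−13.7) kPa·L = 2950 J.
ΔU = nCvΔT = 2.14×27.7×(496−330) = 9830 J.
Q = ΔU + W = nCpΔT = 12800 J.
State after step 1: P = 428 kPa, V = 20.6 L, T = 496 K.
Step 2 — Isochoric: V stays 20.6 L; P/T = const ⇒ T₂ = 676 K, P₂ = 583 kPa.
W = 0 (no volume change).
ΔU = nCvΔT = 2.14×27.7×(676−496) = 10700 J.
Q = ΔU = 10700 J.
Net over both steps: W = 2950 J, Q = 23400 J, ΔU = 20500 J.

20500 J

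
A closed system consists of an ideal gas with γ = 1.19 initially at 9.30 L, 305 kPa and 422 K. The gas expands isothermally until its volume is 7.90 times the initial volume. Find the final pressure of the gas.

38.6 kPa

Isothermal: T stays 422 K; PV = const ⇒ V₂ = 73.5 L, P₂ = 38.6 kPa.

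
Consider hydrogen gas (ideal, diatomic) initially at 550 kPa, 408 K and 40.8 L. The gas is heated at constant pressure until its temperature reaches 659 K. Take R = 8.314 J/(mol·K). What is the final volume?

65.9 L

Isobaric: P stays 550 kPa; V/T = const ⇒ T₂ = 659 K, V₂ = 65.9 L.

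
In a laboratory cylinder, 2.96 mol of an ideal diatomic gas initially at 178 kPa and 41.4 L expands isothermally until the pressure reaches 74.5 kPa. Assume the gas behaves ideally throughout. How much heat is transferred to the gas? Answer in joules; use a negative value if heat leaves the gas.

6420 J

T₁ = P₁V₁/(nR) = 178×41.4/(2.96×8.314) = 299 K.
Isothermal: T stays 299 K; PV = const ⇒ V₂ = 98.9 L, P₂ = 74.5 kPa.
ΔU = 0 (ideal gas, T constant).
W = nRT ln(V₂/V₁) = 2.96×8.314×299×ln(2.39) = 6420 J.
Q = ΔU + W = 6420 J.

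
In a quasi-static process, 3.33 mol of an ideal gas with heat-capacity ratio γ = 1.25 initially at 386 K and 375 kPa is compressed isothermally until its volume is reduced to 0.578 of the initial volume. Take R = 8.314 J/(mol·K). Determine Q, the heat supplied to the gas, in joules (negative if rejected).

V₁ = nRT₁/P₁ = 3.33×8.314×386/375 = 28.5 L.
Isothermal: T stays 386 K; PV = const ⇒ V₂ = 16.5 L, P₂ = 649 kPa.
ΔU = 0 (ideal gas, T constant).
W = nRT ln(V₂/V₁) = 3.33×8.314×386×ln(0.578) = -5860 J.
Q = ΔU + W = -5860 J.

-5860 J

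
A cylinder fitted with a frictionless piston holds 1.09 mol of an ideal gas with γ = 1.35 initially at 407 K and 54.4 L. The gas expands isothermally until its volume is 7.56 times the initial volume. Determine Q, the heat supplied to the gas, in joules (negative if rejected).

P₁ = nRT₁/V₁ = 1.09×8.314×407/54.4 = 67.8 kPa.
Isothermal: T stays 407 K; PV = const ⇒ V₂ = 411 L, P₂ = 8.97 kPa.
ΔU = 0 (ideal gas, T constant).
W = nRT ln(V₂/V₁) = 1.09×8.314×407×ln(7.56) = 7460 J.
Q = ΔU + W = 7460 J.

7460 J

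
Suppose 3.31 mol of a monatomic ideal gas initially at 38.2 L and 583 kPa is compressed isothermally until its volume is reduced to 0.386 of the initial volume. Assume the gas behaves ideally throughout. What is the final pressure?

1510 kPa

T₁ = P₁V₁/(nR) = 583×38.2/(3.31×8.314) = 809 K.
Isothermal: T stays 809 K; PV = const ⇒ V₂ = 14.7 L, P₂ = 1510 kPa.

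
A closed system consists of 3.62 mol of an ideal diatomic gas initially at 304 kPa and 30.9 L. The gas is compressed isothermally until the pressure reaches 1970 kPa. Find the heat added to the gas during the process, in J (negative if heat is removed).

T₁ = P₁V₁/(nR) = 304×30.9/(3.62×8.314) = 312 K.
Isothermal: T stays 312 K; PV = const ⇒ V₂ = 4.77 L, P₂ = 1970 kPa.
ΔU = 0 (ideal gas, T constant).
W = nRT ln(V₂/V₁) = 3.62×8.314×312×ln(0.154) = -17600 J.
Q = ΔU + W = -17600 J.

-17600 J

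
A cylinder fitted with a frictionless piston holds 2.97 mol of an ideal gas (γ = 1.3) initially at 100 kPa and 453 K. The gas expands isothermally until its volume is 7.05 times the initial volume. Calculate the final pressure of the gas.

14.2 kPa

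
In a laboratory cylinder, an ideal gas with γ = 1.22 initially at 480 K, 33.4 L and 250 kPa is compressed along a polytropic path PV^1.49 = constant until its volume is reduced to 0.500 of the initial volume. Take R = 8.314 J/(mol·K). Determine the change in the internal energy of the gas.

n = P₁V₁/(RT₁) = 250×33.4/(8.314×480) = 2.09 mol.
Polytropic n=1.49: T₂ = T₁(V₁/V₂)^(n−1) = 480×(2.00)^0.49 = 674 K; P₂ = P₁(V₁/V₂)^n = 702 kPa.
For an ideal gas ΔU = nCvΔT with Cv = R/(γ−1) = 37.8 J/(mol·K).
ΔU = 2.09×37.8×(674−480) = 15400 J.

15400 J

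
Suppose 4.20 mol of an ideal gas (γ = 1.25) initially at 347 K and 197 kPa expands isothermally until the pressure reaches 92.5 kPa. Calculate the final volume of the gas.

131 L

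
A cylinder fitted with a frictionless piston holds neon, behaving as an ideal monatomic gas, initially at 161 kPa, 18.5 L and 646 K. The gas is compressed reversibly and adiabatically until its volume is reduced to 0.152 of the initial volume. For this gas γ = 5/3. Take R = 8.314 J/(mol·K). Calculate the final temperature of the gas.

Adiabatic: TV^(γ−1) = const ⇒ T₂ = 646×(6.58)^0.667 = 2270 K; PV^γ = const ⇒ P₂ = 3720 kPa.

2270 K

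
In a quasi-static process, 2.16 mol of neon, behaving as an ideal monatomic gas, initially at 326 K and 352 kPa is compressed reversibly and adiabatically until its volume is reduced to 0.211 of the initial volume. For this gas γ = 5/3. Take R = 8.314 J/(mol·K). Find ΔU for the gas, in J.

16000 J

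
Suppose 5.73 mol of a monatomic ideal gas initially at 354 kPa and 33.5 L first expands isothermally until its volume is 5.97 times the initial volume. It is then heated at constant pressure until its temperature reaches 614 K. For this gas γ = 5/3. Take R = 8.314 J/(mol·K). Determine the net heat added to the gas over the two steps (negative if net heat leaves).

64700 J

T₁ = P₁V₁/(nR) = 354×33.5/(5.73×8.314) = 249 K.
Step 1 — Isothermal: T stays 249 K; PV = const ⇒ V₂ = 200 L, P₂ = 59.3 kPa.
ΔU = 0 (ideal gas, T constant).
W = nRT ln(V₂/V₁) = 5.73×8.314×249×ln(5.97) = 21200 J.
Q = ΔU + W = 21200 J.
State after step 1: P = 59.3 kPa, V = 200 L, T = 249 K.
Step 2 — Isobaric: P stays 59.3 kPa; V/T = const ⇒ T₂ = 614 K, V₂ = 493 L.
W = PΔV = 59.3×(493−200) kPa·L = 17400 J.
ΔU = nCvΔT = 5.73×12.5×(614−249) = 26100 J.
Q = ΔU + W = nCpΔT = 43500 J.
Net over both steps: W = 38600 J, Q = 64700 J, ΔU = 26100 J.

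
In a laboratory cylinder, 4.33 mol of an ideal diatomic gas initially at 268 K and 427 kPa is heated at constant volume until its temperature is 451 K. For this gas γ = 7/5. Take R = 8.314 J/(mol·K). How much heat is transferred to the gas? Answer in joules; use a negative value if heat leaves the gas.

V₁ = nRT₁/P₁ = 4.33×8.314×268/427 = 22.6 L.
Isochoric: V stays 22.6 L; P/T = const ⇒ T₂ = 451 K, P₂ = 719 kPa.
W = 0 (no volume change).
ΔU = nCvΔT = 4.33×20.8×(451−268) = 16500 J.
Q = ΔU = 16500 J.

16500 J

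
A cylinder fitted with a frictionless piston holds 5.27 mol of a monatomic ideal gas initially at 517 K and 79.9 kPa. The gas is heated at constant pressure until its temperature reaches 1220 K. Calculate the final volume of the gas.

669 L

V₁ = nRT₁/P₁ = 5.27×8.314×517/79.9 = 284 L.
Isobaric: P stays 79.9 kPa; V/T = const ⇒ T₂ = 1220 K, V₂ = 669 L.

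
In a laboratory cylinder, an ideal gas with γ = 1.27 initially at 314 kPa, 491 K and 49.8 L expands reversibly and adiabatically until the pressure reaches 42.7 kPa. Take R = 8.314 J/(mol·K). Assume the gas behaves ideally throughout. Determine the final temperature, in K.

Adiabatic: T₂/T₁ = (P₂/P₁)^((γ−1)/γ) ⇒ T₂ = 491×(0.136)^0.213 = 321 K; V₂ = 240 L.

321 K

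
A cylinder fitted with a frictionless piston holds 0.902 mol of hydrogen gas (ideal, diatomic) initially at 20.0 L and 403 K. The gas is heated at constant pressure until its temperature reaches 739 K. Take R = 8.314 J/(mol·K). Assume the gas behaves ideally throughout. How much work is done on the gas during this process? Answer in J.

-2520 J

P₁ = nRT₁/V₁ = 0.902×8.314×403/20.0 = 151 kPa.
Isobaric: P stays 151 kPa; V/T = const ⇒ T₂ = 739 K, V₂ = 36.7 L.
W = PΔV = 151×(36.7−20.0) kPa·L = 2520 J.
Work done on the gas = −W_by = -2520 J.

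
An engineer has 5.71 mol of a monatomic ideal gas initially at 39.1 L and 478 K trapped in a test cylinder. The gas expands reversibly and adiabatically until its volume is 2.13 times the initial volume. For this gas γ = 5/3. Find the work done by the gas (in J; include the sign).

13500 J

P₁ = nRT₁/V₁ = 5.71×8.314×478/39.1 = 580 kPa.
Adiabatic: TV^(γ−1) = const ⇒ T₂ = 478×(0.469)^0.667 = 289 K; PV^γ = const ⇒ P₂ = 165 kPa.
ΔU = nCvΔT = 5.71×12.5×(289−478) = -13500 J.
Q = 0 for an adiabatic process, so W = −ΔU = 13500 J.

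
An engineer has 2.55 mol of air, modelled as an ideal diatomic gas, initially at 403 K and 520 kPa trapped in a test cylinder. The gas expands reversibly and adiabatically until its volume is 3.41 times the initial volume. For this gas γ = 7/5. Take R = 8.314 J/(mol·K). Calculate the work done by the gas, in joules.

V₁ = nRT₁/P₁ = 2.55×8.314×403/520 = 16.4 L.
Adiabatic: TV^(γ−1) = const ⇒ T₂ = 403×(0.293)^0.400 = 247 K; PV^γ = const ⇒ P₂ = 93.4 kPa.
ΔU = nCvΔT = 2.55×20.8×(247−403) = -8280 J.
Q = 0 for an adiabatic process, so W = −ΔU = 8280 J.

8280 J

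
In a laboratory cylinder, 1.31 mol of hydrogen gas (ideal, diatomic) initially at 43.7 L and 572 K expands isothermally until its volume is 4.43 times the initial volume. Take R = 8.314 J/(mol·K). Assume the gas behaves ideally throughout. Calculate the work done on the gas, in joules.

-9270 J

P₁ = nRT₁/V₁ = 1.31×8.314×572/43.7 = 143 kPa.
Isothermal: T stays 572 K; PV = const ⇒ V₂ = 194 L, P₂ = 32.2 kPa.
W = nRT ln(V₂/V₁) = 1.31×8.314×572×ln(4.43) = 9270 J.
Work done on the gas = −W_by = -9270 J.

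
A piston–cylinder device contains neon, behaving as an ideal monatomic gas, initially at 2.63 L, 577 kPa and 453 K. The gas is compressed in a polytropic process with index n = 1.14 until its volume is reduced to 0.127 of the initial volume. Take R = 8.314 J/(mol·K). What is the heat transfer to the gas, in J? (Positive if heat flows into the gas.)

n = P₁V₁/(RT₁) = 577×2.63/(8.314×453) = 0.403 mol.
Polytropic n=1.14: T₂ = T₁(V₁/V₂)^(n−1) = 453×(7.87)^0.14 = 605 K; P₂ = P₁(V₁/V₂)^n = 6070 kPa.
W = (P₁V₁−P₂V₂)/(n−1) = (577×2.63−6070×0.334)/0.14 = -3630 J.
ΔU = nCvΔT = 0.403×12.5×(605−453) = 762 J.
Q = ΔU + W = -2870 J.

-2870 J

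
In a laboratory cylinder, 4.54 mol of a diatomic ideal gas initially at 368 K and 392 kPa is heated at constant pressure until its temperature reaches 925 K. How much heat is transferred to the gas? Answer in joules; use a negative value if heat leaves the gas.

73600 J

V₁ = nRT₁/P₁ = 4.54×8.314×368/392 = 35.4 L.
Isobaric: P stays 392 kPa; V/T = const ⇒ T₂ = 925 K, V₂ = 89.1 L.
W = PΔV = 392×(89.1−35.4) kPa·L = 21000 J.
ΔU = nCvΔT = 4.54×20.8×(925−368) = 52600 J.
Q = ΔU + W = nCpΔT = 73600 J.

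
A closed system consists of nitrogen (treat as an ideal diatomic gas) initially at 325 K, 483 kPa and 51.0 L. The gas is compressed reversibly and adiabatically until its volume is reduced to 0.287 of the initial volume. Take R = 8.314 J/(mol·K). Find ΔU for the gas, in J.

39900 J

n = P₁V₁/(RT₁) = 483×51.0/(8.314×325) = 9.12 mol.
Adiabatic: TV^(γ−1) = const ⇒ T₂ = 325×(3.48)^0.400 = 535 K; PV^γ = const ⇒ P₂ = 2770 kPa.
For an ideal gas ΔU = nCvΔT with Cv = (5/2)R = 20.8 J/(mol·K).
ΔU = 9.12×20.8×(535−325) = 39900 J.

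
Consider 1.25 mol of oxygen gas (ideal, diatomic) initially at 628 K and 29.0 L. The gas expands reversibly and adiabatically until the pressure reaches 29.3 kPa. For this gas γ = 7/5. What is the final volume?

124 L

P₁ = nRT₁/V₁ = 1.25×8.314×628/29.0 = 225 kPa.
Adiabatic: T₂/T₁ = (P₂/P₁)^((γ−1)/γ) ⇒ T₂ = 628×(0.130)^0.286 = 351 K; V₂ = 124 L.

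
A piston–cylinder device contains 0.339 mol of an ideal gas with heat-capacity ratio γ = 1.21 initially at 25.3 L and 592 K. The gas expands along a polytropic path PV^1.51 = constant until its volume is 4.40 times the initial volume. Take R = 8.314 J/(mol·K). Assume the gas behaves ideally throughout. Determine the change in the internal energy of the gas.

P₁ = nRT₁/V₁ = 0.339×8.314×592/25.3 = 65.9 kPa.
Polytropic n=1.51: T₂ = T₁(V₁/V₂)^(n−1) = 592×(0.227)^0.51 = 278 K; P₂ = P₁(V₁/V₂)^n = 7.04 kPa.
For an ideal gas ΔU = nCvΔT with Cv = R/(γ−1) = 39.6 J/(mol·K).
ΔU = 0.339×39.6×(278−592) = -4210 J.

-4210 J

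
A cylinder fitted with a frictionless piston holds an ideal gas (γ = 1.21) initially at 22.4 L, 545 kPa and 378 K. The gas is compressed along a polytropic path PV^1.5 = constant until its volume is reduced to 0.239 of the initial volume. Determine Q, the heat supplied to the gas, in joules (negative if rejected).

n = P₁V₁/(RT₁) = 545×22.4/(8.314×378) = 3.88 mol.
Polytropic n=1.5: T₂ = T₁(V₁/V₂)^(n−1) = 378×(4.18)^0.50 = 773 K; P₂ = P₁(V₁/V₂)^n = 4660 kPa.
W = (P₁V₁−P₂V₂)/(n−1) = (545×22.4−4660×5.35)/0.50 = -25500 J.
ΔU = nCvΔT = 3.88×39.6×(773−378) = 60800 J.
Q = ΔU + W = 35300 J.

35300 J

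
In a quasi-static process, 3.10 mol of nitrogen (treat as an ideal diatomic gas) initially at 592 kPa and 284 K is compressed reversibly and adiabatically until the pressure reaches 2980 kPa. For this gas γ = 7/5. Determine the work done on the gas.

V₁ = nRT₁/P₁ = 3.10×8.314×284/592 = 12.4 L.
Adiabatic: T₂/T₁ = (P₂/P₁)^((γ−1)/γ) ⇒ T₂ = 284×(5.03)^0.286 = 451 K; V₂ = 3.90 L.
ΔU = nCvΔT = 3.10×20.8×(451−284) = 10700 J.
Q = 0 for an adiabatic process, so W = −ΔU = -10700 J.
Work done on the gas = −W_by = 10700 J.

10700 J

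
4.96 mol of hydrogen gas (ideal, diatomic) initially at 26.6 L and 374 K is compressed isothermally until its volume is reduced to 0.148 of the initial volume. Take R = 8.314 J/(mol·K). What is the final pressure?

3920 kPa

P₁ = nRT₁/V₁ = 4.96×8.314×374/26.6 = 580 kPa.
Isothermal: T stays 374 K; PV = const ⇒ V₂ = 3.94 L, P₂ = 3920 kPa.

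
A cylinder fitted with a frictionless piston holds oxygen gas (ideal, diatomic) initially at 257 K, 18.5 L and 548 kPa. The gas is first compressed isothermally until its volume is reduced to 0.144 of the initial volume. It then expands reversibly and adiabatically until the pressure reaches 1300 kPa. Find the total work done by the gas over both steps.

n = P₁V₁/(RT₁) = 548×18.5/(8.314×257) = 4.74 mol.
Step 1 — Isothermal: T stays 257 K; PV = const ⇒ V₂ = 2.66 L, P₂ = 3810 kPa.
ΔU = 0 (ideal gas, T constant).
W = nRT ln(V₂/V₁) = 4.74×8.314×257×ln(0.144) = -19600 J.
Q = ΔU + W = -19600 J.
State after step 1: P = 3810 kPa, V = 2.66 L, T = 257 K.
Step 2 — Adiabatic: T₂/T₁ = (P₂/P₁)^((γ−1)/γ) ⇒ T₂ = 257×(0.342)^0.286 = 189 K; V₂ = 5.74 L.
ΔU = nCvΔT = 4.74×20.8×(189−257) = -6700 J.
Q = 0 for an adiabatic process, so W = −ΔU = 6700 J.
Net over both steps: W = -12900 J, Q = -19600 J, ΔU = -6700 J.

-12900 J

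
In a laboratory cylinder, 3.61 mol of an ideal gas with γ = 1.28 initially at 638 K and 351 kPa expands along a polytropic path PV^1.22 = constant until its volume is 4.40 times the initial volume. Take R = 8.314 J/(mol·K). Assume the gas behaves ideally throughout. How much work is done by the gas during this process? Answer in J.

24200 J

V₁ = nRT₁/P₁ = 3.61×8.314×638/351 = 54.6 L.
Polytropic n=1.22: T₂ = T₁(V₁/V₂)^(n−1) = 638×(0.227)^0.22 = 461 K; P₂ = P₁(V₁/V₂)^n = 57.6 kPa.
W = (P₁V₁−P₂V₂)/(n−1) = (351×54.6−57.6×240)/0.22 = 24200 J.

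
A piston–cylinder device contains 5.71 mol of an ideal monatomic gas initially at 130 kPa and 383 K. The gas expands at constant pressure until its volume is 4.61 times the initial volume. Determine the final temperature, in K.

V₁ = nRT₁/P₁ = 5.71×8.314×383/130 = 140 L.
Isobaric: P stays 130 kPa; V/T = const ⇒ T₂ = 1770 K, V₂ = 645 L.

1770 K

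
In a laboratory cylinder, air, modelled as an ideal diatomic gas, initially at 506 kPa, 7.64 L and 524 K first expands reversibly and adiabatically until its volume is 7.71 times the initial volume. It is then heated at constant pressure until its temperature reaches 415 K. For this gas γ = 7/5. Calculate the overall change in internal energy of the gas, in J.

n = P₁V₁/(RT₁) = 506×7.64/(8.314×524) = 0.887 mol.
Step 1 — Adiabatic: TV^(γ−1) = const ⇒ T₂ = 524×(0.130)^0.400 = 231 K; PV^γ = const ⇒ P₂ = 29.0 kPa.
ΔU = nCvΔT = 0.887×20.8×(231−524) = -5400 J.
Q = 0 for an adiabatic process, so W = −ΔU = 5400 J.
State after step 1: P = 29.0 kPa, V = 58.9 L, T = 231 K.
Step 2 — Isobaric: P stays 29.0 kPa; V/T = const ⇒ T₂ = 415 K, V₂ = 106 L.
W = PΔV = 29.0×(106−58.9) kPa·L = 1350 J.
ΔU = nCvΔT = 0.887×20.8×(415−231) = 3380 J.
Q = ΔU + W = nCpΔT = 4740 J.
Net over both steps: W = 6750 J, Q = 4740 J, ΔU = -2010 J.

-2010 J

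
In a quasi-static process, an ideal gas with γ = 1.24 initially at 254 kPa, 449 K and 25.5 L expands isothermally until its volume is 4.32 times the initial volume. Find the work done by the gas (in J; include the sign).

9480 J

n = P₁V₁/(RT₁) = 254×25.5/(8.314×449) = 1.74 mol.
Isothermal: T stays 449 K; PV = const ⇒ V₂ = 110 L, P₂ = 58.8 kPa.
W = nRT ln(V₂/V₁) = 1.74×8.314×449×ln(4.32) = 9480 J.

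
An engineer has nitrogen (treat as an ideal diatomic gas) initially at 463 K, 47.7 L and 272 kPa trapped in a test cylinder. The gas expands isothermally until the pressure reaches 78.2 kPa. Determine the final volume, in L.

Isothermal: T stays 463 K; PV = const ⇒ V₂ = 166 L, P₂ = 78.2 kPa.

166 L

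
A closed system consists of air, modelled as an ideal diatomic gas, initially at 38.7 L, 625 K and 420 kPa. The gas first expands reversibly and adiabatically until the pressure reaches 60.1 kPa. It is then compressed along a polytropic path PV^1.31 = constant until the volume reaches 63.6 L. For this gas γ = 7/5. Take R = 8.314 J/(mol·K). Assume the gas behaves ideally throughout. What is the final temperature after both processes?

n = P₁V₁/(RT₁) = 420×38.7/(8.314×625) = 3.13 mol.
Step 1 — Adiabatic: T₂/T₁ = (P₂/P₁)^((γ−1)/γ) ⇒ T₂ = 625×(0.143)^0.286 = 359 K; V₂ = 155 L.
ΔU = nCvΔT = 3.13×20.8×(359−625) = -17300 J.
Q = 0 for an adiabatic process, so W = −ΔU = 17300 J.
State after step 1: P = 60.1 kPa, V = 155 L, T = 359 K.
Step 2 — Polytropic n=1.31: T₂ = T₁(V₁/V₂)^(n−1) = 359×(2.44)^0.31 = 473 K; P₂ = P₁(V₁/V₂)^n = 193 kPa.
W = (P₁V₁−P₂V₂)/(n−1) = (60.1×155−193×63.6)/0.31 = -9580 J.
ΔU = nCvΔT = 3.13×20.8×(473−359) = 7430 J.
Q = ΔU + W = -2160 J.
Net over both steps: W = 7740 J, Q = -2160 J, ΔU = -9890 J.

473 K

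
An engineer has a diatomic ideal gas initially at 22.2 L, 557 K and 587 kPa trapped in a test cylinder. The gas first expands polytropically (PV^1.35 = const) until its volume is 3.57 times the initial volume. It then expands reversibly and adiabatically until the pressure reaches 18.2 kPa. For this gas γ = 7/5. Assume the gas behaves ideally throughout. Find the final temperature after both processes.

n = P₁V₁/(RT₁) = 587×22.2/(8.314×557) = 2.81 mol.
Step 1 — Polytropic n=1.35: T₂ = T₁(V₁/V₂)^(n−1) = 557×(0.280)^0.35 = 357 K; P₂ = P₁(V₁/V₂)^n = 105 kPa.
W = (P₁V₁−P₂V₂)/(n−1) = (587×22.2−105×79.3)/0.35 = 13400 J.
ΔU = nCvΔT = 2.81×20.8×(357−557) = -11700 J.
Q = ΔU + W = 1670 J.
State after step 1: P = 105 kPa, V = 79.3 L, T = 357 K.
Step 2 — Adiabatic: T₂/T₁ = (P₂/P₁)^((γ−1)/γ) ⇒ T₂ = 357×(0.173)^0.286 = 216 K; V₂ = 278 L.
ΔU = nCvΔT = 2.81×20.8×(216−357) = -8230 J.
Q = 0 for an adiabatic process, so W = −ΔU = 8230 J.
Net over both steps: W = 21600 J, Q = 1670 J, ΔU = -19900 J.

216 K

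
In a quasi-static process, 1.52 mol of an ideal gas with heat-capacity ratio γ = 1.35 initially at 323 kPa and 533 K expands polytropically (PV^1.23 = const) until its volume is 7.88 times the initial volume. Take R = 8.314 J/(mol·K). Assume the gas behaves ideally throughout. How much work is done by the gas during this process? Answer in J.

V₁ = nRT₁/P₁ = 1.52×8.314×533/323 = 20.9 L.
Polytropic n=1.23: T₂ = T₁(V₁/V₂)^(n−1) = 533×(0.127)^0.23 = 332 K; P₂ = P₁(V₁/V₂)^n = 25.5 kPa.
W = (P₁V₁−P₂V₂)/(n−1) = (323×20.9−25.5×164)/0.23 = 11100 J.

11100 J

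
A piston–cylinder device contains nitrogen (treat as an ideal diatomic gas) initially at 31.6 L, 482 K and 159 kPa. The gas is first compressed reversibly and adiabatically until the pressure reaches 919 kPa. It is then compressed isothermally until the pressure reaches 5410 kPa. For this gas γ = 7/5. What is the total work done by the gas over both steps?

-22900 J

n = P₁V₁/(RT₁) = 159×31.6/(8.314×482) = 1.25 mol.
Step 1 — Adiabatic: T₂/T₁ = (P₂/P₁)^((γ−1)/γ) ⇒ T₂ = 482×(5.78)^0.286 = 796 K; V₂ = 9.03 L.
ΔU = nCvΔT = 1.25×20.8×(796−482) = 8170 J.
Q = 0 for an adiabatic process, so W = −ΔU = -8170 J.
State after step 1: P = 919 kPa, V = 9.03 L, T = 796 K.
Step 2 — Isothermal: T stays 796 K; PV = const ⇒ V₂ = 1.53 L, P₂ = 5410 kPa.
ΔU = 0 (ideal gas, T constant).
W = nRT ln(V₂/V₁) = 1.25×8.314×796×ln(0.170) = -14700 J.
Q = ΔU + W = -14700 J.
Net over both steps: W = -22900 J, Q = -14700 J, ΔU = 8170 J.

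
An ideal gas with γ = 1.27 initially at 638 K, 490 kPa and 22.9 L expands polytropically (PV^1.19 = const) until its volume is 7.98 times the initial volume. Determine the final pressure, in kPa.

Polytropic n=1.19: T₂ = T₁(V₁/V₂)^(n−1) = 638×(0.125)^0.19 = 430 K; P₂ = P₁(V₁/V₂)^n = 41.4 kPa.

41.4 kPa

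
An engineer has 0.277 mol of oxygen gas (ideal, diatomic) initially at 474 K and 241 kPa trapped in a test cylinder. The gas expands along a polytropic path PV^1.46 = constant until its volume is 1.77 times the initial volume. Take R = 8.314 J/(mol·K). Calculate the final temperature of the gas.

365 K

V₁ = nRT₁/P₁ = 0.277×8.314×474/241 = 4.53 L.
Polytropic n=1.46: T₂ = T₁(V₁/V₂)^(n−1) = 474×(0.565)^0.46 = 365 K; P₂ = P₁(V₁/V₂)^n = 105 kPa.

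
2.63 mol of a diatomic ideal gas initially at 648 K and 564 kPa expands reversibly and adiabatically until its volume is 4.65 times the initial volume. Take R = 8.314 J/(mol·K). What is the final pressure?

65.6 kPa

V₁ = nRT₁/P₁ = 2.63×8.314×648/564 = 25.1 L.
Adiabatic: TV^(γ−1) = const ⇒ T₂ = 648×(0.215)^0.400 = 350 K; PV^γ = const ⇒ P₂ = 65.6 kPa.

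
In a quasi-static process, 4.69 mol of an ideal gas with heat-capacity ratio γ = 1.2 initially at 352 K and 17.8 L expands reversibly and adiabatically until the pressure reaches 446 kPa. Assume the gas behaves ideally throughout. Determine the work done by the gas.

P₁ = nRT₁/V₁ = 4.69×8.314×352/17.8 = 771 kPa.
Adiabatic: T₂/T₁ = (P₂/P₁)^((γ−1)/γ) ⇒ T₂ = 352×(0.578)^0.167 = 321 K; V₂ = 28.1 L.
ΔU = nCvΔT = 4.69×41.6×(321−352) = -5980 J.
Q = 0 for an adiabatic process, so W = −ΔU = 5980 J.

5980 J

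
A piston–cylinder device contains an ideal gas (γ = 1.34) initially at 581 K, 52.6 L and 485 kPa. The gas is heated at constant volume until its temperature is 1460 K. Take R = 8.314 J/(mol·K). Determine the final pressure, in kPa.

1220 kPa

Isochoric: V stays 52.6 L; P/T = const ⇒ T₂ = 1460 K, P₂ = 1220 kPa.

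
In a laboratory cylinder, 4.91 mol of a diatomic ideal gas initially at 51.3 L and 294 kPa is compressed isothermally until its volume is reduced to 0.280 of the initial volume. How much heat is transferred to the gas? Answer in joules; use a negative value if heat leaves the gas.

-19200 J

T₁ = P₁V₁/(nR) = 294×51.3/(4.91×8.314) = 369 K.
Isothermal: T stays 369 K; PV = const ⇒ V₂ = 14.4 L, P₂ = 1050 kPa.
ΔU = 0 (ideal gas, T constant).
W = nRT ln(V₂/V₁) = 4.91×8.314×369×ln(0.280) = -19200 J.
Q = ΔU + W = -19200 J.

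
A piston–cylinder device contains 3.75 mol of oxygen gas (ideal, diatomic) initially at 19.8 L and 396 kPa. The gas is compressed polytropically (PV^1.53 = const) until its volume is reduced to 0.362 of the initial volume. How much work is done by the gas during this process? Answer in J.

-10600 J

T₁ = P₁V₁/(nR) = 396×19.8/(3.75×8.314) = 251 K.
Polytropic n=1.53: T₂ = T₁(V₁/V₂)^(n−1) = 251×(2.76)^0.53 = 431 K; P₂ = P₁(V₁/V₂)^n = 1870 kPa.
W = (P₁V₁−P₂V₂)/(n−1) = (396×19.8−1870×7.17)/0.53 = -10600 J.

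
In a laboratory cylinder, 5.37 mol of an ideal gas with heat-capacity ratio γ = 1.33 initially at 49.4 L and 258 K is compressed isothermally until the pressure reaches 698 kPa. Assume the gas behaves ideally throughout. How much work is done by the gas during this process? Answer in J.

-12600 J

P₁ = nRT₁/V₁ = 5.37×8.314×258/49.4 = 233 kPa.
Isothermal: T stays 258 K; PV = const ⇒ V₂ = 16.5 L, P₂ = 698 kPa.
W = nRT ln(V₂/V₁) = 5.37×8.314×258×ln(0.334) = -12600 J.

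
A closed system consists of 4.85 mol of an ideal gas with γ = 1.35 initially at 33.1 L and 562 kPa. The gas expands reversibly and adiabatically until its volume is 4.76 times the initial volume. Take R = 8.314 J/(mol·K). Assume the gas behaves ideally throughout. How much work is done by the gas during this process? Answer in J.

22400 J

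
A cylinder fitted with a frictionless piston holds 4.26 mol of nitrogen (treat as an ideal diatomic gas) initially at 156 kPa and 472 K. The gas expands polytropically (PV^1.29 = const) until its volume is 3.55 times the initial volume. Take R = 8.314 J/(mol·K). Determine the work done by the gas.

17700 J

V₁ = nRT₁/P₁ = 4.26×8.314×472/156 = 107 L.
Polytropic n=1.29: T₂ = T₁(V₁/V₂)^(n−1) = 472×(0.282)^0.29 = 327 K; P₂ = P₁(V₁/V₂)^n = 30.4 kPa.
W = (P₁V₁−P₂V₂)/(n−1) = (156×107−30.4×380)/0.29 = 17700 J.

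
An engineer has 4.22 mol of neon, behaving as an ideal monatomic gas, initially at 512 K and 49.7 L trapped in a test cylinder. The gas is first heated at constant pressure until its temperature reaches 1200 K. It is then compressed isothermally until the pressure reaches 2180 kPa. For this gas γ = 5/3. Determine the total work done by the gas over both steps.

-51500 J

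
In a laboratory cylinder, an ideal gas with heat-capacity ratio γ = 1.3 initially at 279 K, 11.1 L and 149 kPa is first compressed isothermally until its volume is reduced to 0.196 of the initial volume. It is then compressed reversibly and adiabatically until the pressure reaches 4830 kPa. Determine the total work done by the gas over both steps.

n = P₁V₁/(RT₁) = 149×11.1/(8.314×279) = 0.713 mol.
Step 1 — Isothermal: T stays 279 K; PV = const ⇒ V₂ = 2.18 L, P₂ = 760 kPa.
ΔU = 0 (ideal gas, T constant).
W = nRT ln(V₂/V₁) = 0.713×8.314×279×ln(0.196) = -2700 J.
Q = ΔU + W = -2700 J.
State after step 1: P = 760 kPa, V = 2.18 L, T = 279 K.
Step 2 — Adiabatic: T₂/T₁ = (P₂/P₁)^((γ−1)/γ) ⇒ T₂ = 279×(6.35)^0.231 = 427 K; V₂ = 0.525 L.
ΔU = nCvΔT = 0.713×27.7×(427−279) = 2930 J.
Q = 0 for an adiabatic process, so W = −ΔU = -2930 J.
Net over both steps: W = -5630 J, Q = -2700 J, ΔU = 2930 J.

-5630 J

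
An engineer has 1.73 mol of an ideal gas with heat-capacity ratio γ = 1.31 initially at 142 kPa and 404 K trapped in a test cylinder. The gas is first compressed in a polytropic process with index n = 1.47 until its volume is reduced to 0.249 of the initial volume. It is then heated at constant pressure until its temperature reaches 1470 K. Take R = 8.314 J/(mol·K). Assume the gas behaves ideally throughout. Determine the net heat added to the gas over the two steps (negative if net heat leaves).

48000 J

V₁ = nRT₁/P₁ = 1.73×8.314×404/142 = 40.9 L.
Step 1 — Polytropic n=1.47: T₂ = T₁(V₁/V₂)^(n−1) = 404×(4.02)^0.47 = 777 K; P₂ = P₁(V₁/V₂)^n = 1100 kPa.
W = (P₁V₁−P₂V₂)/(n−1) = (142×40.9−1100×10.2)/0.47 = -11400 J.
ΔU = nCvΔT = 1.73×26.8×(777−404) = 17300 J.
Q = ΔU + W = 5880 J.
State after step 1: P = 1100 kPa, V = 10.2 L, T = 777 K.
Step 2 — Isobaric: P stays 1100 kPa; V/T = const ⇒ T₂ = 1470 K, V₂ = 19.3 L.
W = PΔV = 1100×(19.3−10.2) kPa·L = 9970 J.
ΔU = nCvΔT = 1.73×26.8×(1470−777) = 32200 J.
Q = ΔU + W = nCpΔT = 42100 J.
Net over both steps: W = -1430 J, Q = 48000 J, ΔU = 49500 J.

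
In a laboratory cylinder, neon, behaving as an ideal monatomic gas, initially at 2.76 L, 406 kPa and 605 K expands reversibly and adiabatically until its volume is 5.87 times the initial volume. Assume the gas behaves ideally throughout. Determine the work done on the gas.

n = P₁V₁/(RT₁) = 406×2.76/(8.314×605) = 0.223 mol.
Adiabatic: TV^(γ−1) = const ⇒ T₂ = 605×(0.170)^0.667 = 186 K; PV^γ = const ⇒ P₂ = 21.3 kPa.
ΔU = nCvΔT = 0.223×12.5×(186−605) = -1160 J.
Q = 0 for an adiabatic process, so W = −ΔU = 1160 J.
Work done on the gas = −W_by = -1160 J.

-1160 J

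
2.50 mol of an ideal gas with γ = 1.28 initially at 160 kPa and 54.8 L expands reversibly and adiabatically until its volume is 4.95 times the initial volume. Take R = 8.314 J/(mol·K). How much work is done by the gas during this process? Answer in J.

11300 J

T₁ = P₁V₁/(nR) = 160×54.8/(2.50×8.314) = 422 K.
Adiabatic: TV^(γ−1) = const ⇒ T₂ = 422×(0.202)^0.280 = 270 K; PV^γ = const ⇒ P₂ = 20.7 kPa.
ΔU = nCvΔT = 2.50×29.7×(270−422) = -11300 J.
Q = 0 for an adiabatic process, so W = −ΔU = 11300 J.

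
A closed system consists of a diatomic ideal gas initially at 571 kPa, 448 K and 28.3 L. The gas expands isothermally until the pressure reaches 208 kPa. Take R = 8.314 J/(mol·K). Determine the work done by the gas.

16300 J

n = P₁V₁/(RT₁) = 571×28.3/(8.314×448) = 4.34 mol.
Isothermal: T stays 448 K; PV = const ⇒ V₂ = 77.7 L, P₂ = 208 kPa.
W = nRT ln(V₂/V₁) = 4.34×8.314×448×ln(2.75) = 16300 J.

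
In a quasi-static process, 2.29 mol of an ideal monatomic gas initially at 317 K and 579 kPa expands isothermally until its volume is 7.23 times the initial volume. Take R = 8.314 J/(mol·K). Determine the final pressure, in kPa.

80.1 kPa

V₁ = nRT₁/P₁ = 2.29×8.314×317/579 = 10.4 L.
Isothermal: T stays 317 K; PV = const ⇒ V₂ = 75.4 L, P₂ = 80.1 kPa.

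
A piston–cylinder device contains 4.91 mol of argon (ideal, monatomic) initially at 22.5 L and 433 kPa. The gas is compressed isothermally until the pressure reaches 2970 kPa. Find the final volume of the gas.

3.28 L

T₁ = P₁V₁/(nR) = 433×22.5/(4.91×8.314) = 239 K.
Isothermal: T stays 239 K; PV = const ⇒ V₂ = 3.28 L, P₂ = 2970 kPa.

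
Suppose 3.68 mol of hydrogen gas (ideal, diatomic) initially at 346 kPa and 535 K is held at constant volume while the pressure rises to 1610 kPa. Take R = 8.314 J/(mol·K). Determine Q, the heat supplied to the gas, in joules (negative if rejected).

149000 J

V₁ = nRT₁/P₁ = 3.68×8.314×535/346 = 47.3 L.
Isochoric: V stays 47.3 L; P/T = const ⇒ T₂ = 2490 K, P₂ = 1610 kPa.
W = 0 (no volume change).
ΔU = nCvΔT = 3.68×20.8×(2490−535) = 149000 J.
Q = ΔU = 149000 J.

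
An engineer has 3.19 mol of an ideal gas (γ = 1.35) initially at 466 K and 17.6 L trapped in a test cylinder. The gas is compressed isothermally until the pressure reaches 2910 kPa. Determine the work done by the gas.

P₁ = nRT₁/V₁ = 3.19×8.314×466/17.6 = 702 kPa.
Isothermal: T stays 466 K; PV = const ⇒ V₂ = 4.25 L, P₂ = 2910 kPa.
W = nRT ln(V₂/V₁) = 3.19×8.314×466×ln(0.241) = -17600 J.

-17600 J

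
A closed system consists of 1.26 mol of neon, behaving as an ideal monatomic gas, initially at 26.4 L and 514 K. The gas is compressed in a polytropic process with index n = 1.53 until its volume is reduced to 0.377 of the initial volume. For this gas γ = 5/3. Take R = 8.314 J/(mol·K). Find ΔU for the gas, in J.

P₁ = nRT₁/V₁ = 1.26×8.314×514/26.4 = 204 kPa.
Polytropic n=1.53: T₂ = T₁(V₁/V₂)^(n−1) = 514×(2.65)^0.53 = 862 K; P₂ = P₁(V₁/V₂)^n = 907 kPa.
For an ideal gas ΔU = nCvΔT with Cv = (3/2)R = 12.5 J/(mol·K).
ΔU = 1.26×12.5×(862−514) = 5470 J.

5470 J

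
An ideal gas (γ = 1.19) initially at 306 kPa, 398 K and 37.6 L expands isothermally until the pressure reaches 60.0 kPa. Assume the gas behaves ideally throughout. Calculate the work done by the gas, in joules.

18700 J

n = P₁V₁/(RT₁) = 306×37.6/(8.314×398) = 3.48 mol.
Isothermal: T stays 398 K; PV = const ⇒ V₂ = 192 L, P₂ = 60.0 kPa.
W = nRT ln(V₂/V₁) = 3.48×8.314×398×ln(5.10) = 18700 J.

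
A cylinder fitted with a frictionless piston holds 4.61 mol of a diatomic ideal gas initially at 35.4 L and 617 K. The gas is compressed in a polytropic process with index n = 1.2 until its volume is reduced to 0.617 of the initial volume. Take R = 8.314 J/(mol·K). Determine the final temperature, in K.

680 K

P₁ = nRT₁/V₁ = 4.61×8.314×617/35.4 = 668 kPa.
Polytropic n=1.2: T₂ = T₁(V₁/V₂)^(n−1) = 617×(1.62)^0.20 = 680 K; P₂ = P₁(V₁/V₂)^n = 1190 kPa.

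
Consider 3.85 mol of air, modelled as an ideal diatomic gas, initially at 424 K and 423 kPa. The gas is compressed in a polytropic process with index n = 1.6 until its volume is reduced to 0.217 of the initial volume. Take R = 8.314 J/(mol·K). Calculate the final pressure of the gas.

4880 kPa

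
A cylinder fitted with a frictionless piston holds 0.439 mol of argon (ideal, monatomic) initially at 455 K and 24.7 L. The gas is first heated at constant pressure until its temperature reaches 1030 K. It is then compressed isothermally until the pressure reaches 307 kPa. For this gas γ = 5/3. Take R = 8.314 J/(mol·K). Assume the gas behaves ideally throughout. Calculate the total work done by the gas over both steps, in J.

P₁ = nRT₁/V₁ = 0.439×8.314×455/24.7 = 67.2 kPa.
Step 1 — Isobaric: P stays 67.2 kPa; V/T = const ⇒ T₂ = 1030 K, V₂ = 55.9 L.
W = PΔV = 67.2×(55.9−24.7) kPa·L = 2100 J.
ΔU = nCvΔT = 0.439×12.5×(1030−455) = 3150 J.
Q = ΔU + W = nCpΔT = 5250 J.
State after step 1: P = 67.2 kPa, V = 55.9 L, T = 1030 K.
Step 2 — Isothermal: T stays 1030 K; PV = const ⇒ V₂ = 12.2 L, P₂ = 307 kPa.
ΔU = 0 (ideal gas, T constant).
W = nRT ln(V₂/V₁) = 0.439×8.314×1030×ln(0.219) = -5710 J.
Q = ΔU + W = -5710 J.
Net over both steps: W = -3610 J, Q = -463 J, ΔU = 3150 J.

-3610 J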